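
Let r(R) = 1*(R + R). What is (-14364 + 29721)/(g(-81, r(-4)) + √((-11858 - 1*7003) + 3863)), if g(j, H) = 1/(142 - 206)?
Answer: -982848/61431809 - 62902272*I*√14998/61431809 ≈ -0.015999 - 125.4*I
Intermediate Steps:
r(R) = 2*R (r(R) = 1*(2*R) = 2*R)
g(j, H) = -1/64 (g(j, H) = 1/(-64) = -1/64)
(-14364 + 29721)/(g(-81, r(-4)) + √((-11858 - 1*7003) + 3863)) = (-14364 + 29721)/(-1/64 + √((-11858 - 1*7003) + 3863)) = 15357/(-1/64 + √((-11858 - 7003) + 3863)) = 15357/(-1/64 + √(-18861 + 3863)) = 15357/(-1/64 + √(-14998)) = 15357/(-1/64 + I*√14998)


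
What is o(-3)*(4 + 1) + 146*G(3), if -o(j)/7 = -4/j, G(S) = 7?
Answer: 2926/3 ≈ 975.33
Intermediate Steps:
o(j) = 28/j (o(j) = -(-28)/j = 28/j)
o(-3)*(4 + 1) + 146*G(3) = (28/(-3))*(4 + 1) + 146*7 = (28*(-⅓))*5 + 1022 = -28/3*5 + 1022 = -140/3 + 1022 = 2926/3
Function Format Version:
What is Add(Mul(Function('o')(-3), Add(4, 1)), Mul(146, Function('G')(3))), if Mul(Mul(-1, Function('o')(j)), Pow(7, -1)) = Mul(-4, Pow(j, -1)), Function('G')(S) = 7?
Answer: Rational(2926, 3) ≈ 975.33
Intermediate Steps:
Function('o')(j) = Mul(28, Pow(j, -1)) (Function('o')(j) = Mul(-7, Mul(-4, Pow(j, -1))) = Mul(28, Pow(j, -1)))
Add(Mul(Function('o')(-3), Add(4, 1)), Mul(146, Function('G')(3))) = Add(Mul(Mul(28, Pow(-3, -1)), Add(4, 1)), Mul(146, 7)) = Add(Mul(Mul(28, Rational(-1, 3)), 5), 1022) = Add(Mul(Rational(-28, 3), 5), 1022) = Add(Rational(-140, 3), 1022) = Rational(2926, 3)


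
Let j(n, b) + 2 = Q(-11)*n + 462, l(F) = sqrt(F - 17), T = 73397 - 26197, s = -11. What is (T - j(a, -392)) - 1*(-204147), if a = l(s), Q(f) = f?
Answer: 250887 + 22*I*sqrt(7) ≈ 2.5089e+5 + 58.207*I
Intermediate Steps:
T = 47200
l(F) = sqrt(-17 + F)
a = 2*I*sqrt(7) (a = sqrt(-17 - 11) = sqrt(-28) = 2*I*sqrt(7) ≈ 5.2915*I)
j(n, b) = 460 - 11*n (j(n, b) = -2 + (-11*n + 462) = -2 + (462 - 11*n) = 460 - 11*n)
(T - j(a, -392)) - 1*(-204147) = (47200 - (460 - 22*I*sqrt(7))) - 1*(-204147) = (47200 - (460 - 22*I*sqrt(7))) + 204147 = (47200 + (-460 + 22*I*sqrt(7))) + 204147 = (46740 + 22*I*sqrt(7)) + 204147 = 250887 + 22*I*sqrt(7)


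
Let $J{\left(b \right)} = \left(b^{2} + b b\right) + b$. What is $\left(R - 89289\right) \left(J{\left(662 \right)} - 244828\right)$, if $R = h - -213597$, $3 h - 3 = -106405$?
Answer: $56175908028$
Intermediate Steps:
$h = - \frac{106402}{3}$ ($h = 1 + \frac{1}{3} \left(-106405\right) = 1 - \frac{106405}{3} = - \frac{106402}{3} \approx -35467.0$)
$J{\left(b \right)} = b + 2 b^{2}$ ($J{\left(b \right)} = \left(b^{2} + b^{2}\right) + b = 2 b^{2} + b = b + 2 b^{2}$)
$R = \frac{534389}{3}$ ($R = - \frac{106402}{3} - -213597 = - \frac{106402}{3} + 213597 = \frac{534389}{3} \approx 1.7813 \cdot 10^{5}$)
$\left(R - 89289\right) \left(J{\left(662 \right)} - 244828\right) = \left(\frac{534389}{3} - 89289\right) \left(662 \left(1 + 2 \cdot 662\right) - 244828\right) = \frac{266522 \left(662 \left(1 + 1324\right) - 244828\right)}{3} = \frac{266522 \left(662 \cdot 1325 - 244828\right)}{3} = \frac{266522 \left(877150 - 244828\right)}{3} = \frac{266522}{3} \cdot 632322 = 56175908028$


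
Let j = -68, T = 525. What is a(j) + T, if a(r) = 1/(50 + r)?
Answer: 9449/18 ≈ 524.94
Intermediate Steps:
a(j) + T = 1/(50 - 68) + 525 = 1/(-18) + 525 = -1/18 + 525 = 9449/18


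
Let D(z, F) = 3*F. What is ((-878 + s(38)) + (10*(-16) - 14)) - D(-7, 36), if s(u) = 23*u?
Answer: -286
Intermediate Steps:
((-878 + s(38)) + (10*(-16) - 14)) - D(-7, 36) = ((-878 + 23*38) + (10*(-16) - 14)) - 3*36 = ((-878 + 874) + (-160 - 14)) - 1*108 = (-4 - 174) - 108 = -178 - 108 = -286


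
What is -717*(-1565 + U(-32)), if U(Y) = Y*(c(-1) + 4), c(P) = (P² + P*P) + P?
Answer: 1236825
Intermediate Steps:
c(P) = P + 2*P² (c(P) = (P² + P²) + P = 2*P² + P = P + 2*P²)
U(Y) = 5*Y (U(Y) = Y*(-(1 + 2*(-1)) + 4) = Y*(-(1 - 2) + 4) = Y*(-1*(-1) + 4) = Y*(1 + 4) = Y*5 = 5*Y)
-717*(-1565 + U(-32)) = -717*(-1565 + 5*(-32)) = -717*(-1565 - 160) = -717*(-1725) = 1236825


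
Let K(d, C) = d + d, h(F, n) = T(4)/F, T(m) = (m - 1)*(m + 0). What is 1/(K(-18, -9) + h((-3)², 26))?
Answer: -3/104 ≈ -0.028846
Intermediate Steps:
T(m) = m*(-1 + m) (T(m) = (-1 + m)*m = m*(-1 + m))
h(F, n) = 12/F (h(F, n) = (4*(-1 + 4))/F = (4*3)/F = 12/F)
K(d, C) = 2*d
1/(K(-18, -9) + h((-3)², 26)) = 1/(2*(-18) + 12/((-3)²)) = 1/(-36 + 12/9) = 1/(-36 + 12*(⅑)) = 1/(-36 + 4/3) = 1/(-104/3) = -3/104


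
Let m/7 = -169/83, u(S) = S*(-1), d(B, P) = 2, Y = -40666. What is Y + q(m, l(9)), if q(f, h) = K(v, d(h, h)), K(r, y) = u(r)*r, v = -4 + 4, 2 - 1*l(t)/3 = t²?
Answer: -40666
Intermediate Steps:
l(t) = 6 - 3*t²
u(S) = -S
m = -1183/83 (m = 7*(-169/83) = -1183/83 ≈ -14.253)
v = 0
K(r, y) = -r² (K(r, y) = (-r)*r = -r²)
q(f, h) = 0 (q(f, h) = -1*0² = -1*0 = 0)
Y + q(m, l(9)) = -40666 + 0 = -40666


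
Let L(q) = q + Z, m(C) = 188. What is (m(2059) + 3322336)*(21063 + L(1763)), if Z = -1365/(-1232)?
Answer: 3337119017301/44 ≈ 7.5844e+10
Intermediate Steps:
Z = 195/176 (Z = -1365*(-1/1232) = 195/176 ≈ 1.1080)
L(q) = 195/176 + q (L(q) = q + 195/176 = 195/176 + q)
(m(2059) + 3322336)*(21063 + L(1763)) = (188 + 3322336)*(21063 + (195/176 + 1763)) = 3322524*(21063 + 310483/176) = 3322524*(4017571/176) = 3337119017301/44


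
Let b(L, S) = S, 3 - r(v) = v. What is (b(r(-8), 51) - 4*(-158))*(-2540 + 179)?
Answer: -1612563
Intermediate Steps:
r(v) = 3 - v
(b(r(-8), 51) - 4*(-158))*(-2540 + 179) = (51 - 4*(-158))*(-2540 + 179) = (51 + 632)*(-2361) = 683*(-2361) = -1612563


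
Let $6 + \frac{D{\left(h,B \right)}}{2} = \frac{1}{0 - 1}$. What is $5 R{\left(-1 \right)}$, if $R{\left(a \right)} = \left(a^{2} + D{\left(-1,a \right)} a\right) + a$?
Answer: $70$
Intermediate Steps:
$D{\left(h,B \right)} = -14$ ($D{\left(h,B \right)} = -12 + \frac{2}{0 - 1} = -12 + \frac{2}{-1} = -12 + 2 \left(-1\right) = -12 - 2 = -14$)
$R{\left(a \right)} = a^{2} - 13 a$ ($R{\left(a \right)} = \left(a^{2} - 14 a\right) + a = a^{2} - 13 a$)
$5 R{\left(-1 \right)} = 5 \left(- (-13 - 1)\right) = 5 \left(\left(-1\right) \left(-14\right)\right) = 5 \cdot 14 = 70$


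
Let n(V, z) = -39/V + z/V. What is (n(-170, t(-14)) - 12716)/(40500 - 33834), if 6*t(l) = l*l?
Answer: -6485141/3399660 ≈ -1.9076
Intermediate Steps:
t(l) = l**2/6 (t(l) = (l*l)/6 = l**2/6)
(n(-170, t(-14)) - 12716)/(40500 - 33834) = ((-39 + (1/6)*(-14)**2)/(-170) - 12716)/(40500 - 33834) = (-(-39 + (1/6)*196)/170 - 12716)/6666 = (-(-39 + 98/3)/170 - 12716)*(1/6666) = (-1/170*(-19/3) - 12716)*(1/6666) = (19/510 - 12716)*(1/6666) = -6485141/510*1/6666 = -6485141/3399660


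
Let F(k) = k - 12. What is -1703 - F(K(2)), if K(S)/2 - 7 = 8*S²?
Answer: -1769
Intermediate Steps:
K(S) = 14 + 16*S² (K(S) = 14 + 2*(8*S²) = 14 + 16*S²)
F(k) = -12 + k
-1703 - F(K(2)) = -1703 - (-12 + (14 + 16*2²)) = -1703 - (-12 + (14 + 16*4)) = -1703 - (-12 + (14 + 64)) = -1703 - (-12 + 78) = -1703 - 1*66 = -1703 - 66 = -1769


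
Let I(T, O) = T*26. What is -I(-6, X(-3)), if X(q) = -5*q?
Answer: 156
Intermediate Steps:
I(T, O) = 26*T
-I(-6, X(-3)) = -26*(-6) = -1*(-156) = 156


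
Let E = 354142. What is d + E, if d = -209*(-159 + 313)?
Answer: 321956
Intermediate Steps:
d = -32186 (d = -209*154 = -32186)
d + E = -32186 + 354142 = 321956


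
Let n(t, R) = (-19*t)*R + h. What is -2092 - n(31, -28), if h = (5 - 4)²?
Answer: -18585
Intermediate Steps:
h = 1 (h = 1² = 1)
n(t, R) = 1 - 19*R*t (n(t, R) = (-19*t)*R + 1 = -19*R*t + 1 = 1 - 19*R*t)
-2092 - n(31, -28) = -2092 - (1 - 19*(-28)*31) = -2092 - (1 + 16492) = -2092 - 1*16493 = -2092 - 16493 = -18585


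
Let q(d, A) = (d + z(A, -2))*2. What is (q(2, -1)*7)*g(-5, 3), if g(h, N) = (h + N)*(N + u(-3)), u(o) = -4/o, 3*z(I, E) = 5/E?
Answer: -1274/9 ≈ -141.56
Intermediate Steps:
z(I, E) = 5/(3*E) (z(I, E) = (5/E)/3 = 5/(3*E))
q(d, A) = -5/3 + 2*d (q(d, A) = (d + (5/3)/(-2))*2 = (d + (5/3)*(-1/2))*2 = (d - 5/6)*2 = (-5/6 + d)*2 = -5/3 + 2*d)
g(h, N) = (4/3 + N)*(N + h) (g(h, N) = (h + N)*(N - 4/(-3)) = (N + h)*(N - 4*(-1/3)) = (N + h)*(N + 4/3) = (N + h)*(4/3 + N) = (4/3 + N)*(N + h))
(q(2, -1)*7)*g(-5, 3) = ((-5/3 + 2*2)*7)*(3**2 + (4/3)*3 + (4/3)*(-5) + 3*(-5)) = ((-5/3 + 4)*7)*(9 + 4 - 20/3 - 15) = ((7/3)*7)*(-26/3) = (49/3)*(-26/3) = -1274/9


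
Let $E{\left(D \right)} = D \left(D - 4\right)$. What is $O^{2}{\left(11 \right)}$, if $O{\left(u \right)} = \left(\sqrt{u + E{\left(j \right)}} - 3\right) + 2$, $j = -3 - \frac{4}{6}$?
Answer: $\frac{361}{9} - \frac{8 \sqrt{22}}{3} \approx 27.603$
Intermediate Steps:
$j = - \frac{11}{3}$ ($j = -3 - \frac{2}{3} = - \frac{11}{3} \approx -3.6667$)
$E{\left(D \right)} = D \left(-4 + D\right)$
$O{\left(u \right)} = -1 + \sqrt{\frac{253}{9} + u}$ ($O{\left(u \right)} = \left(\sqrt{u - \frac{11 \left(-4 - \frac{11}{3}\right)}{3}} - 3\right) + 2 = \left(\sqrt{u - - \frac{253}{9}} - 3\right) + 2 = \left(\sqrt{u + \frac{253}{9}} - 3\right) + 2 = \left(\sqrt{\frac{253}{9} + u} - 3\right) + 2 = \left(-3 + \sqrt{\frac{253}{9} + u}\right) + 2 = -1 + \sqrt{\frac{253}{9} + u}$)
$O^{2}{\left(11 \right)} = \left(-1 + \frac{\sqrt{253 + 9 \cdot 11}}{3}\right)^{2} = \left(-1 + \frac{\sqrt{253 + 99}}{3}\right)^{2} = \left(-1 + \frac{\sqrt{352}}{3}\right)^{2} = \left(-1 + \frac{4 \sqrt{22}}{3}\right)^{2}$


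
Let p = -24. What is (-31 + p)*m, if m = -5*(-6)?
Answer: -1650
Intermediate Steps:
m = 30
(-31 + p)*m = (-31 - 24)*30 = -55*30 = -1650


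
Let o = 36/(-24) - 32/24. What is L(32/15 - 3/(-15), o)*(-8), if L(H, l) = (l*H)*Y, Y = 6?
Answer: 952/3 ≈ 317.33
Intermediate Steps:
o = -17/6 (o = 36*(-1/24) - 32*1/24 = -3/2 - 4/3 = -17/6 ≈ -2.8333)
L(H, l) = 6*H*l (L(H, l) = (l*H)*6 = (H*l)*6 = 6*H*l)
L(32/15 - 3/(-15), o)*(-8) = (6*(32/15 - 3/(-15))*(-17/6))*(-8) = (6*(32*(1/15) - 3*(-1/15))*(-17/6))*(-8) = (6*(32/15 + ⅕)*(-17/6))*(-8) = (6*(7/3)*(-17/6))*(-8) = -119/3*(-8) = 952/3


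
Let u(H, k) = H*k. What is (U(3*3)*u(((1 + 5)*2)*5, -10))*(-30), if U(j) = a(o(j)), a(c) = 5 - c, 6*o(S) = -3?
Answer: 99000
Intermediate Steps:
o(S) = -1/2 (o(S) = (1/6)*(-3) = -1/2)
U(j) = 11/2 (U(j) = 5 - 1*(-1/2) = 5 + 1/2 = 11/2)
(U(3*3)*u(((1 + 5)*2)*5, -10))*(-30) = (11*((((1 + 5)*2)*5)*(-10))/2)*(-30) = (11*(((6*2)*5)*(-10))/2)*(-30) = (11*((12*5)*(-10))/2)*(-30) = (11*(60*(-10))/2)*(-30) = ((11/2)*(-600))*(-30) = -3300*(-30) = 99000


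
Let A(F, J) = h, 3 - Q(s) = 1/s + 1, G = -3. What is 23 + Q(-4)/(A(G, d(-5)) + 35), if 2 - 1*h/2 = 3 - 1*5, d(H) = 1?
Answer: 3965/172 ≈ 23.052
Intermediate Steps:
h = 8 (h = 4 - 2*(3 - 1*5) = 4 - 2*(3 - 5) = 4 - 2*(-2) = 4 + 4 = 8)
Q(s) = 2 - 1/s (Q(s) = 3 - (1/s + 1) = 3 - (1 + 1/s) = 3 + (-1 - 1/s) = 2 - 1/s)
A(F, J) = 8
23 + Q(-4)/(A(G, d(-5)) + 35) = 23 + (2 - 1/(-4))/(8 + 35) = 23 + (2 - 1*(-¼))/43 = 23 + (2 + ¼)*(1/43) = 23 + (9/4)*(1/43) = 23 + 9/172 = 3965/172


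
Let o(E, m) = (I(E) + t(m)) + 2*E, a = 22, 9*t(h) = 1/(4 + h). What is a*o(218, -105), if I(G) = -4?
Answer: 8639114/909 ≈ 9504.0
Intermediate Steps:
t(h) = 1/(9*(4 + h))
o(E, m) = -4 + 2*E + 1/(9*(4 + m)) (o(E, m) = (-4 + 1/(9*(4 + m))) + 2*E = -4 + 2*E + 1/(9*(4 + m)))
a*o(218, -105) = 22*((1 + 18*(-2 + 218)*(4 - 105))/(9*(4 - 105))) = 22*((⅑)*(1 + 18*216*(-101))/(-101)) = 22*((⅑)*(-1/101)*(1 - 392688)) = 22*((⅑)*(-1/101)*(-392687)) = 22*(392687/909) = 8639114/909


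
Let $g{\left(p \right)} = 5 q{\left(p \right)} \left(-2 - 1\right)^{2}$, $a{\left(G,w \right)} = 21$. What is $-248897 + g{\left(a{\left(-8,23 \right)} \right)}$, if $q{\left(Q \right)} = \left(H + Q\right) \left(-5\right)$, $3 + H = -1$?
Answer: $-252722$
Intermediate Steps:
$H = -4$ ($H = -3 - 1 = -4$)
$q{\left(Q \right)} = 20 - 5 Q$ ($q{\left(Q \right)} = \left(-4 + Q\right) \left(-5\right) = 20 - 5 Q$)
$g{\left(p \right)} = 900 - 225 p$ ($g{\left(p \right)} = 5 \left(20 - 5 p\right) \left(-2 - 1\right)^{2} = \left(100 - 25 p\right) \left(-3\right)^{2} = \left(100 - 25 p\right) 9 = 900 - 225 p$)
$-248897 + g{\left(a{\left(-8,23 \right)} \right)} = -248897 + \left(900 - 4725\right) = -248897 - 3825 = -252722$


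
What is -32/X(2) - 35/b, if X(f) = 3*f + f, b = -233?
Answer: -897/233 ≈ -3.8498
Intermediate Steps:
X(f) = 4*f
-32/X(2) - 35/b = -32/(4*2) - 35/(-233) = -32/8 - 35*(-1/233) = -32*⅛ + 35/233 = -4 + 35/233 = -897/233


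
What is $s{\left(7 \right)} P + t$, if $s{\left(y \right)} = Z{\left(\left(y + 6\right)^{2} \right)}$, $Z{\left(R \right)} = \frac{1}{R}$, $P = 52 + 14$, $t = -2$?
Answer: $- \frac{272}{169} \approx -1.6095$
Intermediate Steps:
$P = 66$
$s{\left(y \right)} = \frac{1}{\left(6 + y\right)^{2}}$ ($s{\left(y \right)} = \frac{1}{\left(y + 6\right)^{2}} = \frac{1}{\left(6 + y\right)^{2}}$)
$s{\left(7 \right)} P + t = \frac{1}{\left(6 + 7\right)^{2}} \cdot 66 - 2 = \frac{1}{169} \cdot 66 - 2 = \frac{66}{169} - 2 = - \frac{272}{169}$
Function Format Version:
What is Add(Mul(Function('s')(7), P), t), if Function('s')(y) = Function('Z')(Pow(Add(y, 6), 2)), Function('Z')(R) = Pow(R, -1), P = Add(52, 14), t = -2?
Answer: Rational(-272, 169) ≈ -1.6095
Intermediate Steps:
P = 66
Function('s')(y) = Pow(Add(6, y), -2) (Function('s')(y) = Pow(Pow(Add(y, 6), 2), -1) = Pow(Pow(Add(6, y), 2), -1) = Pow(Add(6, y), -2))
Add(Mul(Function('s')(7), P), t) = Add(Mul(Pow(Add(6, 7), -2), 66), -2) = Add(Mul(Pow(13, -2), 66), -2) = Add(Mul(Rational(1, 169), 66), -2) = Add(Rational(66, 169), -2) = Rational(-272, 169)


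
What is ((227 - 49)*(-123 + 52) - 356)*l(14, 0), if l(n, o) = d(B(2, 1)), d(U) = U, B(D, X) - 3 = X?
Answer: -51976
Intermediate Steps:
B(D, X) = 3 + X
l(n, o) = 4 (l(n, o) = 3 + 1 = 4)
((227 - 49)*(-123 + 52) - 356)*l(14, 0) = ((227 - 49)*(-123 + 52) - 356)*4 = (178*(-71) - 356)*4 = (-12638 - 356)*4 = -12994*4 = -51976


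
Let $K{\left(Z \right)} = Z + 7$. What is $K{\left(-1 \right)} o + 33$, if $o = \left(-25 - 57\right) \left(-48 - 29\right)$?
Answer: $37917$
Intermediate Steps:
$K{\left(Z \right)} = 7 + Z$
$o = 6314$ ($o = \left(-82\right) \left(-77\right) = 6314$)
$K{\left(-1 \right)} o + 33 = \left(7 - 1\right) 6314 + 33 = 6 \cdot 6314 + 33 = 37884 + 33 = 37917$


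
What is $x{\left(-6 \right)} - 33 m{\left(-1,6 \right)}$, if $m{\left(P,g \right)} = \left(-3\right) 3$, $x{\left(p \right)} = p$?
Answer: $291$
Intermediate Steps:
$m{\left(P,g \right)} = -9$
$x{\left(-6 \right)} - 33 m{\left(-1,6 \right)} = -6 - -297 = -6 + 297 = 291$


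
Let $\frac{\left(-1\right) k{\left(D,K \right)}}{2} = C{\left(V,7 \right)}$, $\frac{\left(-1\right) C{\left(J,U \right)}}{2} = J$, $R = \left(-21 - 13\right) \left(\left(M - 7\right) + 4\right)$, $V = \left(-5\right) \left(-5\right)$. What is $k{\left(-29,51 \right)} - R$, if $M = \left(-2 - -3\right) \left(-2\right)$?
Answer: $-70$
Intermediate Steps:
$M = -2$ ($M = \left(-2 + 3\right) \left(-2\right) = 1 \left(-2\right) = -2$)
$V = 25$
$R = 170$ ($R = \left(-21 - 13\right) \left(\left(-2 - 7\right) + 4\right) = - 34 \left(-9 + 4\right) = \left(-34\right) \left(-5\right) = 170$)
$C{\left(J,U \right)} = - 2 J$
$k{\left(D,K \right)} = 100$ ($k{\left(D,K \right)} = - 2 \left(\left(-2\right) 25\right) = \left(-2\right) \left(-50\right) = 100$)
$k{\left(-29,51 \right)} - R = 100 - 170 = -70$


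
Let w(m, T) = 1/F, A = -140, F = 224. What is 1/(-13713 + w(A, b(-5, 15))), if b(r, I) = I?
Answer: -224/3071711 ≈ -7.2923e-5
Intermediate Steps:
w(m, T) = 1/224
1/(-13713 + w(A, b(-5, 15))) = 1/(-13713 + 1/224) = 1/(-3071711/224) = -224/3071711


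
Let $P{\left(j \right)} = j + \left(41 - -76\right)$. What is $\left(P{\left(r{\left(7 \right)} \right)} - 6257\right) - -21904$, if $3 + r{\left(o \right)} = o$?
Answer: $15768$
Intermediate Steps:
$r{\left(o \right)} = -3 + o$
$P{\left(j \right)} = 117 + j$ ($P{\left(j \right)} = j + \left(41 + 76\right) = j + 117 = 117 + j$)
$\left(P{\left(r{\left(7 \right)} \right)} - 6257\right) - -21904 = \left(\left(117 + \left(-3 + 7\right)\right) - 6257\right) - -21904 = \left(\left(117 + 4\right) - 6257\right) + 21904 = \left(121 - 6257\right) + 21904 = -6136 + 21904 = 15768$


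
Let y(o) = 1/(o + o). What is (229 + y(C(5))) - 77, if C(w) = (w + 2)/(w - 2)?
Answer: 2131/14 ≈ 152.21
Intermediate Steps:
C(w) = (2 + w)/(-2 + w)
y(o) = 1/(2*o)
(229 + y(C(5))) - 77 = (229 + 1/(2*(((2 + 5)/(-2 + 5))))) - 77 = (229 + 1/(2*((7/3)))) - 77 = (229 + 1/(2*(((⅓)*7)))) - 77 = (229 + 1/(2*(7/3))) - 77 = (229 + (½)*(3/7)) - 77 = (229 + 3/14) - 77 = 3209/14 - 77 = 2131/14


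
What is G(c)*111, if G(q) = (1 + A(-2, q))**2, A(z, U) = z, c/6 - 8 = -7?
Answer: 111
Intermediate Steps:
c = 6 (c = 48 + 6*(-7) = 48 - 42 = 6)
G(q) = 1 (G(q) = (1 - 2)**2 = (-1)**2 = 1)
G(c)*111 = 1*111 = 111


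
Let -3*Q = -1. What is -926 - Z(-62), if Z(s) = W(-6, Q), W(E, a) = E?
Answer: -920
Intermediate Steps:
Q = ⅓ (Q = -⅓*(-1) = ⅓ ≈ 0.33333)
Z(s) = -6
-926 - Z(-62) = -926 - 1*(-6) = -926 + 6 = -920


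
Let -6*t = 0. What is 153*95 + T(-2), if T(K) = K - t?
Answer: 14533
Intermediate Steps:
t = 0 (t = -⅙*0 = 0)
T(K) = K (T(K) = K - 1*0 = K + 0 = K)
153*95 + T(-2) = 153*95 - 2 = 14535 - 2 = 14533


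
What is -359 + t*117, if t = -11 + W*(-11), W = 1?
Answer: -2933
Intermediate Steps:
t = -22 (t = -11 + 1*(-11) = -11 - 11 = -22)
-359 + t*117 = -359 - 22*117 = -359 - 2574 = -2933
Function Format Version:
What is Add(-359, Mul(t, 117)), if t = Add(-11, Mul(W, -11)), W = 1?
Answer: -2933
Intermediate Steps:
t = -22 (t = Add(-11, Mul(1, -11)) = Add(-11, -11) = -22)
Add(-359, Mul(t, 117)) = Add(-359, Mul(-22, 117)) = Add(-359, -2574) = -2933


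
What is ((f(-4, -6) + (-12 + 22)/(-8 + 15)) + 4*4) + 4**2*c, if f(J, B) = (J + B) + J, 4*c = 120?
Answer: 3384/7 ≈ 483.43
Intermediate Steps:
c = 30 (c = (1/4)*120 = 30)
f(J, B) = B + 2*J (f(J, B) = (B + J) + J = B + 2*J)
((f(-4, -6) + (-12 + 22)/(-8 + 15)) + 4*4) + 4**2*c = (((-6 + 2*(-4)) + (-12 + 22)/(-8 + 15)) + 4*4) + 4**2*30 = (((-6 - 8) + 10/7) + 16) + 16*30 = ((-14 + 10*(1/7)) + 16) + 480 = ((-14 + 10/7) + 16) + 480 = (-88/7 + 16) + 480 = 24/7 + 480 = 3384/7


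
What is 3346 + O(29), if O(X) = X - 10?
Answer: 3365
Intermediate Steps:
O(X) = -10 + X
3346 + O(29) = 3346 + (-10 + 29) = 3346 + 19 = 3365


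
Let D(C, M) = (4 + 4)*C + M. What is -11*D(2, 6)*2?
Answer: -484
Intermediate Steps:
D(C, M) = M + 8*C (D(C, M) = 8*C + M = M + 8*C)
-11*D(2, 6)*2 = -11*(6 + 8*2)*2 = -11*(6 + 16)*2 = -11*22*2 = -242*2 = -484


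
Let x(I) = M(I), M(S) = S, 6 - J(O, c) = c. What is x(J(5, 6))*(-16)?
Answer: 0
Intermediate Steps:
J(O, c) = 6 - c
x(I) = I
x(J(5, 6))*(-16) = (6 - 1*6)*(-16) = (6 - 6)*(-16) = 0*(-16) = 0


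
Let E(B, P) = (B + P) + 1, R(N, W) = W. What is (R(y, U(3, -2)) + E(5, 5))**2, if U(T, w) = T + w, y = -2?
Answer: 144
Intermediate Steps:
E(B, P) = 1 + B + P
(R(y, U(3, -2)) + E(5, 5))**2 = ((3 - 2) + (1 + 5 + 5))**2 = (1 + 11)**2 = 12**2 = 144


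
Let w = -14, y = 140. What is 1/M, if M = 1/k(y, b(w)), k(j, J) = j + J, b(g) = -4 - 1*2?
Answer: 134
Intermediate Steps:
b(g) = -6 (b(g) = -4 - 2 = -6)
k(j, J) = J + j
M = 1/134 (M = 1/(-6 + 140) = 1/134 ≈ 0.0074627)
1/M = 1/(1/134) = 134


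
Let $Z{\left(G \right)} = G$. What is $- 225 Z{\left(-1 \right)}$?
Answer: $225$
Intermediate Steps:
$- 225 Z{\left(-1 \right)} = \left(-225\right) \left(-1\right) = 225$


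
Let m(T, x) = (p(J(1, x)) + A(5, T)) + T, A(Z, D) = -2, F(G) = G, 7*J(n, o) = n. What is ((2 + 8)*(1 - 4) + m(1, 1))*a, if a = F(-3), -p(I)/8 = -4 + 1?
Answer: 21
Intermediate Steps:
J(n, o) = n/7
p(I) = 24 (p(I) = -8*(-4 + 1) = -8*(-3) = 24)
m(T, x) = 22 + T (m(T, x) = (24 - 2) + T = 22 + T)
a = -3
((2 + 8)*(1 - 4) + m(1, 1))*a = ((2 + 8)*(1 - 4) + (22 + 1))*(-3) = (10*(-3) + 23)*(-3) = (-30 + 23)*(-3) = -7*(-3) = 21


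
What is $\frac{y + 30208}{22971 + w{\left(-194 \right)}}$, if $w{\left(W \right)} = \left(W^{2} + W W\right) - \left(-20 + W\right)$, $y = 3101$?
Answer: $\frac{11103}{32819} \approx 0.33831$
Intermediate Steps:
$w{\left(W \right)} = 20 - W + 2 W^{2}$ ($w{\left(W \right)} = \left(W^{2} + W^{2}\right) - \left(-20 + W\right) = 2 W^{2} - \left(-20 + W\right) = 20 - W + 2 W^{2}$)
$\frac{y + 30208}{22971 + w{\left(-194 \right)}} = \frac{3101 + 30208}{22971 + \left(20 - -194 + 2 \left(-194\right)^{2}\right)} = \frac{33309}{22971 + \left(20 + 194 + 2 \cdot 37636\right)} = \frac{33309}{22971 + \left(20 + 194 + 75272\right)} = \frac{33309}{22971 + 75486} = \frac{33309}{98457} = 33309 \cdot \frac{1}{98457} = \frac{11103}{32819}$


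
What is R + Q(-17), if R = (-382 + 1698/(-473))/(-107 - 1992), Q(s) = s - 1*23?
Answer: -39530696/992827 ≈ -39.816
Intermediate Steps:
Q(s) = -23 + s (Q(s) = s - 23 = -23 + s)
R = 182384/992827 (R = (-382 + 1698*(-1/473))/(-2099) = (-382 - 1698/473)*(-1/2099) = -182384/473*(-1/2099) = 182384/992827 ≈ 0.18370)
R + Q(-17) = 182384/992827 + (-23 - 17) = 182384/992827 - 40 = -39530696/992827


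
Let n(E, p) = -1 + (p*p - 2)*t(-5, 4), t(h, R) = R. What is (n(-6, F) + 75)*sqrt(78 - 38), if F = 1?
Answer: 140*sqrt(10) ≈ 442.72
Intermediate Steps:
n(E, p) = -9 + 4*p**2 (n(E, p) = -1 + (p*p - 2)*4 = -1 + (p**2 - 2)*4 = -1 + (-2 + p**2)*4 = -1 + (-8 + 4*p**2) = -9 + 4*p**2)
(n(-6, F) + 75)*sqrt(78 - 38) = ((-9 + 4*1**2) + 75)*sqrt(78 - 38) = ((-9 + 4*1) + 75)*sqrt(40) = ((-9 + 4) + 75)*(2*sqrt(10)) = (-5 + 75)*(2*sqrt(10)) = 70*(2*sqrt(10)) = 140*sqrt(10)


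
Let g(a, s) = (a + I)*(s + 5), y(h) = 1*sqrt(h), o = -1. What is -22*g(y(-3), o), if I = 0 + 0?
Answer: -88*I*sqrt(3) ≈ -152.42*I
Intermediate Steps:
I = 0
y(h) = sqrt(h)
g(a, s) = a*(5 + s) (g(a, s) = (a + 0)*(s + 5) = a*(5 + s))
-22*g(y(-3), o) = -22*sqrt(-3)*(5 - 1) = -22*I*sqrt(3)*4 = -88*I*sqrt(3)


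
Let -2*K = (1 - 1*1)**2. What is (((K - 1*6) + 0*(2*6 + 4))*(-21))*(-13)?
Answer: -1638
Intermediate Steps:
K = 0 (K = -(1 - 1*1)**2/2 = -(1 - 1)**2/2 = -1/2*0**2 = -1/2*0 = 0)
(((K - 1*6) + 0*(2*6 + 4))*(-21))*(-13) = (((0 - 1*6) + 0*(2*6 + 4))*(-21))*(-13) = (((0 - 6) + 0*(12 + 4))*(-21))*(-13) = ((-6 + 0*16)*(-21))*(-13) = ((-6 + 0)*(-21))*(-13) = -6*(-21)*(-13) = 126*(-13) = -1638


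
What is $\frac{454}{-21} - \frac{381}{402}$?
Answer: $- \frac{63503}{2814} \approx -22.567$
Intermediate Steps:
$\frac{454}{-21} - \frac{381}{402} = 454 \left(- \frac{1}{21}\right) - \frac{127}{134} = - \frac{454}{21} - \frac{127}{134} = - \frac{63503}{2814}$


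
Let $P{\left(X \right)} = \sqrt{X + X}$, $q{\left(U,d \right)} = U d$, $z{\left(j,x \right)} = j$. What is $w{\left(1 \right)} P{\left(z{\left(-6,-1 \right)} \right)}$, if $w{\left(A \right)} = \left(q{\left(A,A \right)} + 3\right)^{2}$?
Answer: $32 i \sqrt{3} \approx 55.426 i$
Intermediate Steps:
$w{\left(A \right)} = \left(3 + A^{2}\right)^{2}$ ($w{\left(A \right)} = \left(A A + 3\right)^{2} = \left(A^{2} + 3\right)^{2} = \left(3 + A^{2}\right)^{2}$)
$P{\left(X \right)} = \sqrt{2} \sqrt{X}$ ($P{\left(X \right)} = \sqrt{2 X} = \sqrt{2} \sqrt{X}$)
$w{\left(1 \right)} P{\left(z{\left(-6,-1 \right)} \right)} = \left(3 + 1^{2}\right)^{2} \sqrt{2} \sqrt{-6} = \left(3 + 1\right)^{2} \sqrt{2} i \sqrt{6} = 4^{2} \cdot 2 i \sqrt{3} = 16 \cdot 2 i \sqrt{3} = 32 i \sqrt{3}$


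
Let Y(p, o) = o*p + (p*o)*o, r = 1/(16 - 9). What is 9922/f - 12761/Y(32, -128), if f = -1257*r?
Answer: -36145455745/653881344 ≈ -55.278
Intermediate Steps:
r = 1/7 ≈ 0.14286
f = -1257/7 (f = -1257*1/7 = -1257/7 ≈ -179.57)
Y(p, o) = o*p + p*o**2 (Y(p, o) = o*p + (o*p)*o = o*p + p*o**2)
9922/f - 12761/Y(32, -128) = 9922/(-1257/7) - 12761*(-1/(4096*(1 - 128))) = 9922*(-7/1257) - 12761/((-128*32*(-127))) = -69454/1257 - 12761/520192 = -36145455745/653881344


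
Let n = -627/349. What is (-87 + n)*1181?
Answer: -36599190/349 ≈ -1.0487e+5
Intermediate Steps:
n = -627/349 (n = -627*1/349 = -627/349 ≈ -1.7966)
(-87 + n)*1181 = (-87 - 627/349)*1181 = -30990/349*1181 = -36599190/349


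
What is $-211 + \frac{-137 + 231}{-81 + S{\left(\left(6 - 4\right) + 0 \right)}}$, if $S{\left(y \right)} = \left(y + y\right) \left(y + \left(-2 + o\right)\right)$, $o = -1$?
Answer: $- \frac{18029}{85} \approx -212.11$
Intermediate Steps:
$S{\left(y \right)} = 2 y \left(-3 + y\right)$ ($S{\left(y \right)} = \left(y + y\right) \left(y - 3\right) = 2 y \left(y - 3\right) = 2 y \left(-3 + y\right)$)
$-211 + \frac{-137 + 231}{-81 + S{\left(\left(6 - 4\right) + 0 \right)}} = -211 + \frac{-137 + 231}{-81 + 2 \left(\left(6 - 4\right) + 0\right) \left(-3 + \left(\left(6 - 4\right) + 0\right)\right)} = -211 + \frac{94}{-81 + 2 \left(2 + 0\right) \left(-3 + \left(2 + 0\right)\right)} = -211 + \frac{94}{-81 + 2 \cdot 2 \left(-3 + 2\right)} = -211 + \frac{94}{-81 + 2 \cdot 2 \left(-1\right)} = -211 + \frac{94}{-81 - 4} = -211 + \frac{94}{-85} = -211 + 94 \left(- \frac{1}{85}\right) = -211 - \frac{94}{85} = - \frac{18029}{85}$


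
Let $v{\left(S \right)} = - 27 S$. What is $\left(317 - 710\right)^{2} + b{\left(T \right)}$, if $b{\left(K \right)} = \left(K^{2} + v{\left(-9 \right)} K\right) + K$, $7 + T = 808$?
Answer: $991494$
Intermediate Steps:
$T = 801$ ($T = -7 + 808 = 801$)
$b{\left(K \right)} = K^{2} + 244 K$ ($b{\left(K \right)} = \left(K^{2} + \left(-27\right) \left(-9\right) K\right) + K = \left(K^{2} + 243 K\right) + K = K^{2} + 244 K$)
$\left(317 - 710\right)^{2} + b{\left(T \right)} = \left(317 - 710\right)^{2} + 801 \left(244 + 801\right) = \left(-393\right)^{2} + 801 \cdot 1045 = 154449 + 837045 = 991494$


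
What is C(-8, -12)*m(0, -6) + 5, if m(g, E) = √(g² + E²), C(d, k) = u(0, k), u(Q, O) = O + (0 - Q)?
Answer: -67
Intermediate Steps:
u(Q, O) = O - Q
C(d, k) = k (C(d, k) = k - 1*0 = k + 0 = k)
m(g, E) = √(E² + g²)
C(-8, -12)*m(0, -6) + 5 = -12*√((-6)² + 0²) + 5 = -12*√(36 + 0) + 5 = -12*√36 + 5 = -12*6 + 5 = -72 + 5 = -67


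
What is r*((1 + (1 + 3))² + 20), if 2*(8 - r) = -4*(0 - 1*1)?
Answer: 270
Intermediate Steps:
r = 6 (r = 8 - (-2)*(0 - 1*1) = 8 - (-2)*(0 - 1) = 8 - (-2)*(-1) = 8 - ½*4 = 8 - 2 = 6)
r*((1 + (1 + 3))² + 20) = 6*((1 + (1 + 3))² + 20) = 6*((1 + 4)² + 20) = 6*(5² + 20) = 6*(25 + 20) = 6*45 = 270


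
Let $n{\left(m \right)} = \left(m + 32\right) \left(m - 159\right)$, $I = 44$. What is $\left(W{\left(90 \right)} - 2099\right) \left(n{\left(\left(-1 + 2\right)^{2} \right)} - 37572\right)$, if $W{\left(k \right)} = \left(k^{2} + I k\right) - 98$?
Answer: $-421998318$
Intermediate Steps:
$W{\left(k \right)} = -98 + k^{2} + 44 k$ ($W{\left(k \right)} = \left(k^{2} + 44 k\right) - 98 = -98 + k^{2} + 44 k$)
$n{\left(m \right)} = \left(-159 + m\right) \left(32 + m\right)$ ($n{\left(m \right)} = \left(32 + m\right) \left(-159 + m\right) = \left(-159 + m\right) \left(32 + m\right)$)
$\left(W{\left(90 \right)} - 2099\right) \left(n{\left(\left(-1 + 2\right)^{2} \right)} - 37572\right) = \left(\left(-98 + 90^{2} + 44 \cdot 90\right) - 2099\right) \left(\left(-5088 + \left(\left(-1 + 2\right)^{2}\right)^{2} - 127 \left(-1 + 2\right)^{2}\right) - 37572\right) = \left(\left(-98 + 8100 + 3960\right) - 2099\right) \left(\left(-5088 + \left(1^{2}\right)^{2} - 127 \cdot 1^{2}\right) - 37572\right) = \left(11962 - 2099\right) \left(\left(-5088 + 1^{2} - 127\right) - 37572\right) = 9863 \left(\left(-5088 + 1 - 127\right) - 37572\right) = 9863 \left(-5214 - 37572\right) = 9863 \left(-42786\right) = -421998318$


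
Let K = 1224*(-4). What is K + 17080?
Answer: 12184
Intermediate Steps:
K = -4896
K + 17080 = -4896 + 17080 = 12184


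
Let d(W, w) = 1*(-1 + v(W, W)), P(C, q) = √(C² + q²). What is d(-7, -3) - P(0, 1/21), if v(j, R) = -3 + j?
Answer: -232/21 ≈ -11.048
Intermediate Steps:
d(W, w) = -4 + W (d(W, w) = 1*(-1 + (-3 + W)) = 1*(-4 + W) = -4 + W)
d(-7, -3) - P(0, 1/21) = (-4 - 7) - √(0² + (1/21)²) = -11 - √(0 + (1/21)²) = -11 - √(0 + 1/441) = -11 - √(1/441) = -11 - 1*1/21 = -11 - 1/21 = -232/21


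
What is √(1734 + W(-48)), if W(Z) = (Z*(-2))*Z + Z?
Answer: I*√2922 ≈ 54.056*I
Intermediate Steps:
W(Z) = Z - 2*Z² (W(Z) = (-2*Z)*Z + Z = -2*Z² + Z = Z - 2*Z²)
√(1734 + W(-48)) = √(1734 - 48*(1 - 2*(-48))) = √(1734 - 48*(1 + 96)) = √(1734 - 48*97) = √(1734 - 4656) = √(-2922) = I*√2922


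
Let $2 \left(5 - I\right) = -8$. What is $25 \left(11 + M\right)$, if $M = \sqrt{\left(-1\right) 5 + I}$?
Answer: $325$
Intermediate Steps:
$I = 9$ ($I = 5 - -4 = 5 + 4 = 9$)
$M = 2$ ($M = \sqrt{\left(-1\right) 5 + 9} = \sqrt{-5 + 9} = \sqrt{4} = 2$)
$25 \left(11 + M\right) = 25 \left(11 + 2\right) = 25 \cdot 13 = 325$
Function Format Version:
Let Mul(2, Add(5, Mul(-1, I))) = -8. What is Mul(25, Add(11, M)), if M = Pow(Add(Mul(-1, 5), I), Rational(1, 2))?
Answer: 325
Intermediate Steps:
I = 9 (I = Add(5, Mul(Rational(-1, 2), -8)) = Add(5, 4) = 9)
M = 2 (M = Pow(Add(Mul(-1, 5), 9), Rational(1, 2)) = Pow(Add(-5, 9), Rational(1, 2)) = Pow(4, Rational(1, 2)) = 2)
Mul(25, Add(11, M)) = Mul(25, Add(11, 2)) = Mul(25, 13) = 325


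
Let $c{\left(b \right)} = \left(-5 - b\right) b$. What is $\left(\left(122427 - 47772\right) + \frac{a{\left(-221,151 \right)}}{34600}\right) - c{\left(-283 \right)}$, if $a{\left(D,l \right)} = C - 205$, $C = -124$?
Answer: $\frac{5305183071}{34600} \approx 1.5333 \cdot 10^{5}$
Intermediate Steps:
$a{\left(D,l \right)} = -329$ ($a{\left(D,l \right)} = -124 - 205 = -329$)
$c{\left(b \right)} = b \left(-5 - b\right)$
$\left(\left(122427 - 47772\right) + \frac{a{\left(-221,151 \right)}}{34600}\right) - c{\left(-283 \right)} = \left(\left(122427 - 47772\right) - \frac{329}{34600}\right) - \left(-1\right) \left(-283\right) \left(5 - 283\right) = \left(74655 - \frac{329}{34600}\right) - \left(-1\right) \left(-283\right) \left(-278\right) = \left(74655 - \frac{329}{34600}\right) - -78674 = \frac{2583062671}{34600} + 78674 = \frac{5305183071}{34600}$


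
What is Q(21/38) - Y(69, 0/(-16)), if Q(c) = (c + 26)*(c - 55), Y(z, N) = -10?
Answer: -2073181/1444 ≈ -1435.7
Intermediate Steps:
Q(c) = (-55 + c)*(26 + c) (Q(c) = (26 + c)*(-55 + c) = (-55 + c)*(26 + c))
Q(21/38) - Y(69, 0/(-16)) = (-1430 + (21/38)² - 609/38) - 1*(-10) = (-1430 + (21*(1/38))² - 609/38) + 10 = (-1430 + (21/38)² - 29*21/38) + 10 = (-1430 + 441/1444 - 609/38) + 10 = -2087621/1444 + 10 = -2073181/1444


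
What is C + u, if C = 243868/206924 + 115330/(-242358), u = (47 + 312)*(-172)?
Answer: -387075952652074/6268710849 ≈ -61747.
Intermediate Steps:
u = -61748 (u = 359*(-172) = -61748)
C = 4404851978/6268710849 (C = 243868*(1/206924) + 115330*(-1/242358) = 60967/51731 - 57665/121179 = 4404851978/6268710849 ≈ 0.70267)
C + u = 4404851978/6268710849 - 61748 = -387075952652074/6268710849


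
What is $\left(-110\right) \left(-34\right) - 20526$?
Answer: $-16786$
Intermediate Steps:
$\left(-110\right) \left(-34\right) - 20526 = 3740 - 20526 = -16786$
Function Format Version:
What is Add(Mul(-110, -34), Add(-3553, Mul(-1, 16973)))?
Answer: -16786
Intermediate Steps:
Add(Mul(-110, -34), Add(-3553, Mul(-1, 16973))) = Add(3740, Add(-3553, -16973)) = Add(3740, -20526) = -16786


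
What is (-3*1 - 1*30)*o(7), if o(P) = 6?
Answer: -198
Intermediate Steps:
(-3*1 - 1*30)*o(7) = (-3*1 - 1*30)*6 = (-3 - 30)*6 = -33*6 = -198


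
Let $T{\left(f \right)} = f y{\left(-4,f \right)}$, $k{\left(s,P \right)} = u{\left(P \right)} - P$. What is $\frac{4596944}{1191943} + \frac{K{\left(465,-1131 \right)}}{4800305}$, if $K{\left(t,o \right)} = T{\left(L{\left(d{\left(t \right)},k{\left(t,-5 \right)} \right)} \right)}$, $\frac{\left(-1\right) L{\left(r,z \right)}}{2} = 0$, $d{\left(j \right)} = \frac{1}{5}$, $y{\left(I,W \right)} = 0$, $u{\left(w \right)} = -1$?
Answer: $\frac{4596944}{1191943} \approx 3.8567$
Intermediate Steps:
$d{\left(j \right)} = \frac{1}{5}$
$k{\left(s,P \right)} = -1 - P$
$L{\left(r,z \right)} = 0$ ($L{\left(r,z \right)} = \left(-2\right) 0 = 0$)
$T{\left(f \right)} = 0$ ($T{\left(f \right)} = f 0 = 0$)
$K{\left(t,o \right)} = 0$
$\frac{4596944}{1191943} + \frac{K{\left(465,-1131 \right)}}{4800305} = \frac{4596944}{1191943} + \frac{0}{4800305} = 4596944 \cdot \frac{1}{1191943} + 0 \cdot \frac{1}{4800305} = \frac{4596944}{1191943} + 0 = \frac{4596944}{1191943}$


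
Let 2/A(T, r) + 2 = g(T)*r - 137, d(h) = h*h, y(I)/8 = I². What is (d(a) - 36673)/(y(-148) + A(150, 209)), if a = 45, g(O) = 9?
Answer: -30178408/152627073 ≈ -0.19773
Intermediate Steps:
y(I) = 8*I²
d(h) = h²
A(T, r) = 2/(-139 + 9*r) (A(T, r) = 2/(-2 + (9*r - 137)) = 2/(-2 + (-137 + 9*r)) = 2/(-139 + 9*r))
(d(a) - 36673)/(y(-148) + A(150, 209)) = (45² - 36673)/(8*(-148)² + 2/(-139 + 9*209)) = (2025 - 36673)/(8*21904 + 2/(-139 + 1881)) = -34648/(175232 + 2/1742) = -34648/(175232 + 2*(1/1742)) = -34648/(175232 + 1/871) = -34648/152627073/871 = -34648*871/152627073 = -30178408/152627073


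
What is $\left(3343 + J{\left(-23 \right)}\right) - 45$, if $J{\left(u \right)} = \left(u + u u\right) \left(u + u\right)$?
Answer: $-19978$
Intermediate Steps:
$J{\left(u \right)} = 2 u \left(u + u^{2}\right)$ ($J{\left(u \right)} = \left(u + u^{2}\right) 2 u = 2 u \left(u + u^{2}\right)$)
$\left(3343 + J{\left(-23 \right)}\right) - 45 = \left(3343 + 2 \left(-23\right)^{2} \left(1 - 23\right)\right) - 45 = \left(3343 + 2 \cdot 529 \left(-22\right)\right) - 45 = \left(3343 - 23276\right) - 45 = -19933 - 45 = -19978$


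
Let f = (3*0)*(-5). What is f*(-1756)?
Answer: 0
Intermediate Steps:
f = 0 (f = 0*(-5) = 0)
f*(-1756) = 0*(-1756) = 0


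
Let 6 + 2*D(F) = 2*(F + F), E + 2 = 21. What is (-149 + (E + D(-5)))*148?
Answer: -21164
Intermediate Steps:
E = 19 (E = -2 + 21 = 19)
D(F) = -3 + 2*F (D(F) = -3 + (2*(F + F))/2 = -3 + (2*(2*F))/2 = -3 + (4*F)/2 = -3 + 2*F)
(-149 + (E + D(-5)))*148 = (-149 + (19 + (-3 + 2*(-5))))*148 = (-149 + (19 + (-3 - 10)))*148 = (-149 + (19 - 13))*148 = (-149 + 6)*148 = -143*148 = -21164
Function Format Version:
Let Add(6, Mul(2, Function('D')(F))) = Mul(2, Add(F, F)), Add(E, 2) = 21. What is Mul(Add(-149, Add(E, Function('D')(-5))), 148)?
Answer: -21164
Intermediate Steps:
E = 19 (E = Add(-2, 21) = 19)
Function('D')(F) = Add(-3, Mul(2, F)) (Function('D')(F) = Add(-3, Mul(Rational(1, 2), Mul(2, Add(F, F)))) = Add(-3, Mul(Rational(1, 2), Mul(2, Mul(2, F)))) = Add(-3, Mul(Rational(1, 2), Mul(4, F))) = Add(-3, Mul(2, F)))
Mul(Add(-149, Add(E, Function('D')(-5))), 148) = Mul(Add(-149, Add(19, Add(-3, Mul(2, -5)))), 148) = Mul(Add(-149, Add(19, Add(-3, -10))), 148) = Mul(Add(-149, Add(19, -13)), 148) = Mul(Add(-149, 6), 148) = Mul(-143, 148) = -21164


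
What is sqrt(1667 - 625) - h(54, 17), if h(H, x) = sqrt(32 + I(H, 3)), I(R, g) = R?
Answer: sqrt(1042) - sqrt(86) ≈ 23.006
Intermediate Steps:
h(H, x) = sqrt(32 + H)
sqrt(1667 - 625) - h(54, 17) = sqrt(1667 - 625) - sqrt(32 + 54) = sqrt(1042) - sqrt(86)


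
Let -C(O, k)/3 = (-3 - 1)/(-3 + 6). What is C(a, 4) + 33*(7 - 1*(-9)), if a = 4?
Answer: 532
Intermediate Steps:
C(O, k) = 4 (C(O, k) = -3*(-3 - 1)/(-3 + 6) = -(-12)/3 = -3*(-4/3) = 4)
C(a, 4) + 33*(7 - 1*(-9)) = 4 + 33*(7 - 1*(-9)) = 4 + 33*(7 + 9) = 4 + 33*16 = 4 + 528 = 532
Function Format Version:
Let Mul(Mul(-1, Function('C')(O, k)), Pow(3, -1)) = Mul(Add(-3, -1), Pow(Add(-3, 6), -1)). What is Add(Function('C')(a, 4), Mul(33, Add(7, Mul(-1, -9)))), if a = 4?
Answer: 532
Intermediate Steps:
Function('C')(O, k) = 4 (Function('C')(O, k) = Mul(-3, Mul(Add(-3, -1), Pow(Add(-3, 6), -1))) = Mul(-3, Mul(-4, Pow(3, -1))) = Mul(-3, Mul(-4, Rational(1, 3))) = Mul(-3, Rational(-4, 3)) = 4)
Add(Function('C')(a, 4), Mul(33, Add(7, Mul(-1, -9)))) = Add(4, Mul(33, Add(7, Mul(-1, -9)))) = Add(4, Mul(33, Add(7, 9))) = Add(4, Mul(33, 16)) = Add(4, 528) = 532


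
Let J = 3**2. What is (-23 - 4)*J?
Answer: -243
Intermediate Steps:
J = 9
(-23 - 4)*J = (-23 - 4)*9 = -27*9 = -243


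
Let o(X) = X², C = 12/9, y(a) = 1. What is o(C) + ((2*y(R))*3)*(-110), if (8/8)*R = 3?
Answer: -5924/9 ≈ -658.22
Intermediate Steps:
R = 3
C = 4/3 (C = 12*(⅑) = 4/3 ≈ 1.3333)
o(C) + ((2*y(R))*3)*(-110) = (4/3)² + ((2*1)*3)*(-110) = 16/9 + (2*3)*(-110) = 16/9 + 6*(-110) = 16/9 - 660 = -5924/9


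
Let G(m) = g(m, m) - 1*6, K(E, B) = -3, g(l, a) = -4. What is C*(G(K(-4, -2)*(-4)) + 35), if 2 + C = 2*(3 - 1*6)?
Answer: -200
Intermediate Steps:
G(m) = -10 (G(m) = -4 - 1*6 = -4 - 6 = -10)
C = -8 (C = -2 + 2*(3 - 1*6) = -2 + 2*(3 - 6) = -2 + 2*(-3) = -2 - 6 = -8)
C*(G(K(-4, -2)*(-4)) + 35) = -8*(-10 + 35) = -8*25 = -200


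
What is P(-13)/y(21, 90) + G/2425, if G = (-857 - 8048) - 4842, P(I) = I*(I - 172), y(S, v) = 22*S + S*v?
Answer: -26500819/5703600 ≈ -4.6463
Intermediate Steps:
P(I) = I*(-172 + I)
G = -13747 (G = -8905 - 4842 = -13747)
P(-13)/y(21, 90) + G/2425 = (-13*(-172 - 13))/((21*(22 + 90))) - 13747/2425 = (-13*(-185))/((21*112)) - 13747*1/2425 = 2405/2352 - 13747/2425 = -26500819/5703600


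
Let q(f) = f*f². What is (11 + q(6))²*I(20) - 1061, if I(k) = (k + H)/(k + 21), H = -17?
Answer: 111086/41 ≈ 2709.4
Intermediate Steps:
I(k) = (-17 + k)/(21 + k) (I(k) = (k - 17)/(k + 21) = (-17 + k)/(21 + k))
q(f) = f³
(11 + q(6))²*I(20) - 1061 = (11 + 6³)²*((-17 + 20)/(21 + 20)) - 1061 = (11 + 216)²*(3/41) - 1061 = 227²*((1/41)*3) - 1061 = 51529*(3/41) - 1061 = 154587/41 - 1061 = 111086/41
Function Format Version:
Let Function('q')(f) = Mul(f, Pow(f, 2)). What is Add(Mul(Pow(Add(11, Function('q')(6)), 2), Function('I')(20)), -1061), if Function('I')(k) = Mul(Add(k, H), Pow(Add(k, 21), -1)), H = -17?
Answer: Rational(111086, 41) ≈ 2709.4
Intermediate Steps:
Function('I')(k) = Mul(Pow(Add(21, k), -1), Add(-17, k)) (Function('I')(k) = Mul(Add(k, -17), Pow(Add(k, 21), -1)) = Mul(Add(-17, k), Pow(Add(21, k), -1)) = Mul(Pow(Add(21, k), -1), Add(-17, k)))
Function('q')(f) = Pow(f, 3)
Add(Mul(Pow(Add(11, Function('q')(6)), 2), Function('I')(20)), -1061) = Add(Mul(Pow(Add(11, Pow(6, 3)), 2), Mul(Pow(Add(21, 20), -1), Add(-17, 20))), -1061) = Add(Mul(Pow(Add(11, 216), 2), Mul(Pow(41, -1), 3)), -1061) = Add(Mul(Pow(227, 2), Mul(Rational(1, 41), 3)), -1061) = Add(Mul(51529, Rational(3, 41)), -1061) = Add(Rational(154587, 41), -1061) = Rational(111086, 41)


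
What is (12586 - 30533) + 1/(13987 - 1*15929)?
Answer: -34853075/1942 ≈ -17947.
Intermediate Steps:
(12586 - 30533) + 1/(13987 - 1*15929) = -17947 + 1/(13987 - 15929) = -17947 + 1/(-1942) = -17947 - 1/1942 = -34853075/1942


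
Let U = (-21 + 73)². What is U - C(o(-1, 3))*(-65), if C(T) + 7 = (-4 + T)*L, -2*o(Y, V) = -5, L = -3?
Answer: 5083/2 ≈ 2541.5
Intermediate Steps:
o(Y, V) = 5/2 (o(Y, V) = -½*(-5) = 5/2)
U = 2704 (U = 52² = 2704)
C(T) = 5 - 3*T (C(T) = -7 + (-4 + T)*(-3) = -7 + (12 - 3*T) = 5 - 3*T)
U - C(o(-1, 3))*(-65) = 2704 - (5 - 3*5/2)*(-65) = 2704 - (5 - 15/2)*(-65) = 2704 - (-5)*(-65)/2 = 2704 - 1*325/2 = 2704 - 325/2 = 5083/2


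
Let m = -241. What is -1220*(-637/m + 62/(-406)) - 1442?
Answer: -219191766/48923 ≈ -4480.3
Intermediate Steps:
-1220*(-637/m + 62/(-406)) - 1442 = -1220*(-637/(-241) + 62/(-406)) - 1442 = -1220*(-637*(-1/241) + 62*(-1/406)) - 1442 = -1220*(637/241 - 31/203) - 1442 = -1220*121840/48923 - 1442 = -148644800/48923 - 1442 = -219191766/48923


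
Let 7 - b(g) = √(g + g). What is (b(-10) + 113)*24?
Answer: 2880 - 48*I*√5 ≈ 2880.0 - 107.33*I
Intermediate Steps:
b(g) = 7 - √2*√g (b(g) = 7 - √(g + g) = 7 - √(2*g) = 7 - √2*√g)
(b(-10) + 113)*24 = ((7 - √2*√(-10)) + 113)*24 = ((7 - √2*I*√10) + 113)*24 = ((7 - 2*I*√5) + 113)*24 = (120 - 2*I*√5)*24 = 2880 - 48*I*√5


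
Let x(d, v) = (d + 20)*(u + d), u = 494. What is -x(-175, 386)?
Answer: 49445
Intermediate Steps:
x(d, v) = (20 + d)*(494 + d) (x(d, v) = (d + 20)*(494 + d) = (20 + d)*(494 + d))
-x(-175, 386) = -(9880 + (-175)² + 514*(-175)) = -(9880 + 30625 - 89950) = -1*(-49445) = 49445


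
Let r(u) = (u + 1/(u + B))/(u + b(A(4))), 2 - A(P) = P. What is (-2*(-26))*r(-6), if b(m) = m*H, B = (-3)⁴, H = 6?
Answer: 11674/675 ≈ 17.295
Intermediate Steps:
A(P) = 2 - P
B = 81
b(m) = 6*m (b(m) = m*6 = 6*m)
r(u) = (u + 1/(81 + u))/(-12 + u) (r(u) = (u + 1/(u + 81))/(u + 6*(2 - 1*4)) = (u + 1/(81 + u))/(u + 6*(2 - 4)) = (u + 1/(81 + u))/(u + 6*(-2)) = (u + 1/(81 + u))/(u - 12) = (u + 1/(81 + u))/(-12 + u))
(-2*(-26))*r(-6) = (-2*(-26))*((1 + (-6)² + 81*(-6))/(-972 + (-6)² + 69*(-6))) = 52*((1 + 36 - 486)/(-972 + 36 - 414)) = 52*(-449/(-1350)) = 52*(-1/1350*(-449)) = 52*(449/1350) = 11674/675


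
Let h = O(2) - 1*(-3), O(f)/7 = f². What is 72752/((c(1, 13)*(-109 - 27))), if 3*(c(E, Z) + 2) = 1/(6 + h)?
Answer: 1009434/3757 ≈ 268.68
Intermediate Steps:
O(f) = 7*f²
h = 31 (h = 7*2² - 1*(-3) = 7*4 + 3 = 28 + 3 = 31)
c(E, Z) = -221/111 (c(E, Z) = -2 + 1/(3*(6 + 31)) = -2 + (⅓)/37 = -2 + (⅓)*(1/37) = -2 + 1/111 = -221/111)
72752/((c(1, 13)*(-109 - 27))) = 72752/((-221*(-109 - 27)/111)) = 72752/((-221/111*(-136))) = 72752/(30056/111) = 72752*(111/30056) = 1009434/3757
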